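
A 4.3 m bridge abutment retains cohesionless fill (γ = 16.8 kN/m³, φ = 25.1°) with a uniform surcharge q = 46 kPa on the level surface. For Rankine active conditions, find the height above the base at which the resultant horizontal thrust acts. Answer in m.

K_a = 0.4043.
Triangular part P₁ = ½K_aγH² = 62.79 at H/3 = 1.433 m; rectangular part P₂ = K_a q H = 79.97 at H/2 = 2.150 m.
ȳ = (P₁·1.433 + P₂·2.150)/(P₁+P₂) = 1.835 m.

1.83 m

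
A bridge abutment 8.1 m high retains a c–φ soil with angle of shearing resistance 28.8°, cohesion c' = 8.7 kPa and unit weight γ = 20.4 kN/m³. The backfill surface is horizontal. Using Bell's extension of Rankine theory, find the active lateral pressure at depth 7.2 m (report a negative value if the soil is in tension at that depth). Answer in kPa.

41.1 kPa

K_a = (1 − sin φ)/(1 + sin φ) = 0.3498.
σ_a = K_a γ z − 2c√K_a = 0.3498×20.4×7.2 − 2×8.7×0.5914 = 41.08 kPa.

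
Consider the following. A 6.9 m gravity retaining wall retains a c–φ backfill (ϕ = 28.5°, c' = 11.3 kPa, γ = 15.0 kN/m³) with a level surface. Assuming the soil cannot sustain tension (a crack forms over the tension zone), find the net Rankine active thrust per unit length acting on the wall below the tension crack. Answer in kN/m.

50.6 kN/m

K_a = 0.3540; √K_a = 0.5949.
Tension-crack depth z_c = 2c/(γ√K_a) = 2×11.3/(15.0×0.5949) = 2.532 m.
σ_a at base = K_a γ H − 2c√K_a = 0.3540×15.0×6.9 − 2×11.3×0.5949 = 23.19 kPa.
P_a = ½ × 23.19 × (H − z_c) = 0.5×23.19×4.368 = 50.64 kN/m.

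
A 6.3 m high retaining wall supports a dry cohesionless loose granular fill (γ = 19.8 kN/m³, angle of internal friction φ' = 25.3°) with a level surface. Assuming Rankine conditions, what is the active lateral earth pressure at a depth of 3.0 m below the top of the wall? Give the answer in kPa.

K_a = (1 − sin φ)/(1 + sin φ) = 0.4012.
σ_h = K_a γ z = 0.4012 × 19.8 × 3.0 = 23.83 kPa.

23.8 kPa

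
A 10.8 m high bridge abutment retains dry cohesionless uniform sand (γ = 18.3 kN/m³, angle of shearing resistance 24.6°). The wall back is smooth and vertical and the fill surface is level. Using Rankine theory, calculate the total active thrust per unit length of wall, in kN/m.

K_a = tan²(45° − φ/2) = 0.4121.
P_a = ½ K_a γ H² = 0.5 × 0.4121 × 18.3 × 10.8² = 439.9 kN/m.

440 kN/m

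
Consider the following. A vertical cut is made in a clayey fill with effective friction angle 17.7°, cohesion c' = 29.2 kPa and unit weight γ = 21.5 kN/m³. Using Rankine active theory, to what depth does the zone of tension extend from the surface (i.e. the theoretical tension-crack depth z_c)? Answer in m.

K_a = tan²(45° − 17.7°/2) = 0.5337; √K_a = 0.7306.
The active pressure is zero where K_a γ z = 2c√K_a, so z_c = 2c/(γ√K_a) = 2×29.2/(21.5×0.7306) = 3.718 m.

3.72 m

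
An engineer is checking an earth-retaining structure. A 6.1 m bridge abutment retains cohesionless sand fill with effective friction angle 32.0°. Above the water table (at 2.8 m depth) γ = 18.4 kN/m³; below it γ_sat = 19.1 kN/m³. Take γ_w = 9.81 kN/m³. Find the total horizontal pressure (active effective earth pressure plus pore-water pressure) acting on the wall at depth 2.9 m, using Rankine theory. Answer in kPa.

K_a = (1 − sin φ)/(1 + sin φ) = 0.3073.
γ' = 19.1 − 9.81 = 9.290 kN/m³.
Effective vertical stress at 2.9 m: σ'_v = 18.4×2.8 + 9.290×0.100 = 52.45 kPa.
σ'_h = K_a σ'_v = 0.3073 × 52.45 = 16.12 kPa; u = γ_w × 0.100 = 0.9810 kPa.
Total σ_h = 16.12 + 0.9810 = 17.10 kPa.

17.1 kPa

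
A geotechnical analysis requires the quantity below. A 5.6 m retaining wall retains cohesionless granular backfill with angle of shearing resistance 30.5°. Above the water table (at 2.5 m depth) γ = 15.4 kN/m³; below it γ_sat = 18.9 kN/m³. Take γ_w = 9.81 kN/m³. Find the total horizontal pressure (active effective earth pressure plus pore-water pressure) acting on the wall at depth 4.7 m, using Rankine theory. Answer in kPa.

K_a = (1 − sin φ)/(1 + sin φ) = 0.3267.
γ' = 18.9 − 9.81 = 9.090 kN/m³.
Effective vertical stress at 4.7 m: σ'_v = 15.4×2.5 + 9.090×2.20 = 58.50 kPa.
σ'_h = K_a σ'_v = 0.3267 × 58.50 = 19.11 kPa; u = γ_w × 2.20 = 21.58 kPa.
Total σ_h = 19.11 + 21.58 = 40.69 kPa.

40.7 kPa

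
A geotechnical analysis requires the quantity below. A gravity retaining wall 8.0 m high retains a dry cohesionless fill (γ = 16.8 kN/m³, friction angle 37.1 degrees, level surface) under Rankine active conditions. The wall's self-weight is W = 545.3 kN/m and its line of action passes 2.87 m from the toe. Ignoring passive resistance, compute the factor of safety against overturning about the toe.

K_a = tan²(45° − 37.1°/2) = 0.2475.
P_a = ½K_aγH² = 0.5×0.2475×16.8×8.0² = 133.1 kN/m, acting at H/3 = 2.667 m above the base.
Overturning moment M_o = P_a × H/3 = 133.1 × 2.667 = 354.8.
Resisting moment M_r = W × 2.87 = 545.3 × 2.87 = 1565.
FS_overturning = M_r/M_o = 1565/354.8 = 4.411.

4.41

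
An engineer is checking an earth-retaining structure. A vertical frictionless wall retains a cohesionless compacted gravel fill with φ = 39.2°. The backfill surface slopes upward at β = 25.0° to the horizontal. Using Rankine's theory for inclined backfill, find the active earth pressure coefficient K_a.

0.287

K_a = cos β · (cos β − √(cos²β − cos²φ)) / (cos β + √(cos²β − cos²φ)).
cos β = 0.9063, cos φ = 0.7749, √(cos²β − cos²φ) = 0.4700.
K_a = 0.9063 × (0.9063 − 0.4700)/(0.9063 + 0.4700) = 0.2874.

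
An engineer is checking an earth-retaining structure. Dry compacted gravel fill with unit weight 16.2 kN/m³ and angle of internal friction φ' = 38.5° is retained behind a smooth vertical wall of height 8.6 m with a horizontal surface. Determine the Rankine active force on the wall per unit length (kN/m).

139 kN/m

K_a = tan²(45° − φ/2) = 0.2327.
P_a = ½ K_a γ H² = 0.5 × 0.2327 × 16.2 × 8.6² = 139.4 kN/m.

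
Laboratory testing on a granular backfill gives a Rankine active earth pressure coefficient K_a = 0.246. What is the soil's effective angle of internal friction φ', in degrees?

K_a = tan²(45° − φ/2) ⇒ 45° − φ/2 = arctan(√0.246) = 26.38°.
φ = 2(45° − 26.38°) = 37.24°.

37.2°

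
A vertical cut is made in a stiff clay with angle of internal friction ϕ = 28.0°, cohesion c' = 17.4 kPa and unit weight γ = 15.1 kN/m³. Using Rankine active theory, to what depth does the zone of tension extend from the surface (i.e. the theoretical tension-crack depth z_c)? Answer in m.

K_a = tan²(45° − 28.0°/2) = 0.3610; √K_a = 0.6009.
The active pressure is zero where K_a γ z = 2c√K_a, so z_c = 2c/(γ√K_a) = 2×17.4/(15.1×0.6009) = 3.836 m.

3.84 m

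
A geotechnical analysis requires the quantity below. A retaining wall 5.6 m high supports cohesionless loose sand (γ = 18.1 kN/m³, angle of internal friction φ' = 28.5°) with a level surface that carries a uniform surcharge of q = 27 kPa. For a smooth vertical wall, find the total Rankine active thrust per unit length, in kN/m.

154 kN/m

K_a = tan²(45° − φ/2) = 0.3540.
Soil triangle: ½ K_a γ H² = 0.5×0.3540×18.1×5.6² = 100.5 kN/m.
Surcharge rectangle: K_a q H = 0.3540×27×5.6 = 53.52 kN/m.
Total = 100.5 + 53.52 = 154.0 kN/m.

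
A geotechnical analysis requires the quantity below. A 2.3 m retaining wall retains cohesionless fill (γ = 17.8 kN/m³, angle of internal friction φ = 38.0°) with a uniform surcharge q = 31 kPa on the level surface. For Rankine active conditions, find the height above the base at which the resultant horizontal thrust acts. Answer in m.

0.998 m

K_a = 0.2379.
Triangular part P₁ = ½K_aγH² = 11.20 at H/3 = 0.7667 m; rectangular part P₂ = K_a q H = 16.96 at H/2 = 1.150 m.
ȳ = (P₁·0.7667 + P₂·1.150)/(P₁+P₂) = 0.9975 m.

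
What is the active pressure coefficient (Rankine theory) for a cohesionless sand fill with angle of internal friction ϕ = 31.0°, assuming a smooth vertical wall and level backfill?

K_a = tan²(45° − φ/2) = tan²(29.50°) = 0.3201.

0.320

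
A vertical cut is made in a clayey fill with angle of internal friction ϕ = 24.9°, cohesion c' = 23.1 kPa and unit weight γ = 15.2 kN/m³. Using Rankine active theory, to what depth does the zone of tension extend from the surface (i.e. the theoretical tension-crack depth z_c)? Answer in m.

4.76 m

K_a = tan²(45° − 24.9°/2) = 0.4074; √K_a = 0.6383.
The active pressure is zero where K_a γ z = 2c√K_a, so z_c = 2c/(γ√K_a) = 2×23.1/(15.2×0.6383) = 4.762 m.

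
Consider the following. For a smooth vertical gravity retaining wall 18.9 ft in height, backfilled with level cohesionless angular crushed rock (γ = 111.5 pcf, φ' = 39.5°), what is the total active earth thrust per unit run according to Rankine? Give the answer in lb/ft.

4430 lb/ft

K_a = tan²(45° − φ/2) = 0.2224.
P_a = ½ K_a γ H² = 0.5 × 0.2224 × 111.5 × 18.9² = 4430 lb/ft.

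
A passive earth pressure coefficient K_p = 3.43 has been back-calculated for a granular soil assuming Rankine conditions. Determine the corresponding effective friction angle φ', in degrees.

33.3°

K_p = (1+sin φ)/(1−sin φ) ⇒ sin φ = (K_p − 1)/(K_p + 1) = 0.5485.
φ = arcsin(0.5485) = 33.27°.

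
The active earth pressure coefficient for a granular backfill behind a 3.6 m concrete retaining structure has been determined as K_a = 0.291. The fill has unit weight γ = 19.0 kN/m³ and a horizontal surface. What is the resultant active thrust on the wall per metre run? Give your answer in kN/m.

P = ½ K_a γ H² = 0.5 × 0.291 × 19.0 × 3.6² = 35.83 kN/m.

35.8 kN/m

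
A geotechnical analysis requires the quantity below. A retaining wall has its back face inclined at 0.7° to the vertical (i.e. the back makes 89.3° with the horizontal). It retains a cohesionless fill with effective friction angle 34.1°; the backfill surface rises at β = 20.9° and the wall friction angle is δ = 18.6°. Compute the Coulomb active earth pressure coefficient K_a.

0.350

K_a = sin²(α+φ) / [sin²α · sin(α−δ) · (1 + √{sin(φ+δ)sin(φ−β) / (sin(α−δ)sin(α+β))})²].
With α = 89.3°, φ = 34.1°, δ = 18.6°, β = 20.9°: K_a = 0.3499.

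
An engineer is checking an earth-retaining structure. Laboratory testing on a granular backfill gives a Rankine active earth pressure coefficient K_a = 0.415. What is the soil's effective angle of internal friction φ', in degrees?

24.4°

K_a = tan²(45° − φ/2) ⇒ 45° − φ/2 = arctan(√0.415) = 32.79°.
φ = 2(45° − 32.79°) = 24.42°.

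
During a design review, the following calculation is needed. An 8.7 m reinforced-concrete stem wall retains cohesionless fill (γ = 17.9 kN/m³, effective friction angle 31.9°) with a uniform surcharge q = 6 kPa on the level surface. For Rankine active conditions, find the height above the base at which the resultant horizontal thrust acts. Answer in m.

3.00 m

K_a = 0.3085.
Triangular part P₁ = ½K_aγH² = 209.0 at H/3 = 2.900 m; rectangular part P₂ = K_a q H = 16.11 at H/2 = 4.350 m.
ȳ = (P₁·2.900 + P₂·4.350)/(P₁+P₂) = 3.004 m.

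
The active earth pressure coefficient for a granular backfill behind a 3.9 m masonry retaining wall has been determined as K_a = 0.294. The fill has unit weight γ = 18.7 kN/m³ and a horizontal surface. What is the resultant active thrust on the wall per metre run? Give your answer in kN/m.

41.8 kN/m

P = ½ K_a γ H² = 0.5 × 0.294 × 18.7 × 3.9² = 41.81 kN/m.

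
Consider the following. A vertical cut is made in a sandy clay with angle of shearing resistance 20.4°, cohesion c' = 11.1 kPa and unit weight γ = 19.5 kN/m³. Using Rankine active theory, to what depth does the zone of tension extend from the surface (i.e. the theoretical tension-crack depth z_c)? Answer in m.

K_a = tan²(45° − 20.4°/2) = 0.4831; √K_a = 0.6950.
The active pressure is zero where K_a γ z = 2c√K_a, so z_c = 2c/(γ√K_a) = 2×11.1/(19.5×0.6950) = 1.638 m.

1.64 m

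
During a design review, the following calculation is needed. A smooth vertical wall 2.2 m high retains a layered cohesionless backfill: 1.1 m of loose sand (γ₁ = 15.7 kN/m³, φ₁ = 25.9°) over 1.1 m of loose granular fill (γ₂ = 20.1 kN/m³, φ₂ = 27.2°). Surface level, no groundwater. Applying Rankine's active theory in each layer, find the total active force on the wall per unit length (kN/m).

15.3 kN/m

K_a1 = tan²(45°−25.9°/2) = 0.3920; K_a2 = tan²(45°−27.2°/2) = 0.3726.
Layer 1: σ at base = K_a1 γ₁ h₁ = 6.770 kPa; P₁ = ½×6.770×1.1 = 3.723.
Layer 2: σ_v at top = γ₁h₁ = 17.27; σ_h top = K_a2×17.27 = 6.435; σ_h base = K_a2×(17.27+20.1×1.1) = 14.67.
P₂ = ½(6.435+14.67)×1.1 = 11.61. Total P_a = 3.723+11.61 = 15.33 kN/m.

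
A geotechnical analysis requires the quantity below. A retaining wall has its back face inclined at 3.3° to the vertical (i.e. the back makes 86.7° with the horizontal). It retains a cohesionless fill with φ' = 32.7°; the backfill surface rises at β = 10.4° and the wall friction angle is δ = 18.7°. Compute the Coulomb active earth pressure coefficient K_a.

0.334

K_a = sin²(α+φ) / [sin²α · sin(α−δ) · (1 + √{sin(φ+δ)sin(φ−β) / (sin(α−δ)sin(α+β))})²].
With α = 86.7°, φ = 32.7°, δ = 18.7°, β = 10.4°: K_a = 0.3342.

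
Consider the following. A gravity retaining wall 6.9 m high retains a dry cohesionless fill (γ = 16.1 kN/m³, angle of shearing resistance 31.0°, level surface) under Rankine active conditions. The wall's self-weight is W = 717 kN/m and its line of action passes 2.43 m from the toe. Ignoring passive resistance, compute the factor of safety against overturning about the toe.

K_a = tan²(45° − 31.0°/2) = 0.3201.
P_a = ½K_aγH² = 0.5×0.3201×16.1×6.9² = 122.7 kN/m, acting at H/3 = 2.300 m above the base.
Overturning moment M_o = P_a × H/3 = 122.7 × 2.300 = 282.2.
Resisting moment M_r = W × 2.43 = 717 × 2.43 = 1742.
FS_overturning = M_r/M_o = 1742/282.2 = 6.175.

6.17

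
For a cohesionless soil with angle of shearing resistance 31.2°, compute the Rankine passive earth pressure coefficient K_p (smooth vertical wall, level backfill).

3.15

K_p = (1 + sin φ)/(1 − sin φ) = tan²(45° + 31.2°/2) = 3.150.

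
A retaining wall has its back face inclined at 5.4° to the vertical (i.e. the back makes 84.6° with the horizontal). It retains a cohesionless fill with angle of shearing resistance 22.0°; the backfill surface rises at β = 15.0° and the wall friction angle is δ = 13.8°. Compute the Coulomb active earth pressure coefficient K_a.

K_a = sin²(α+φ) / [sin²α · sin(α−δ) · (1 + √{sin(φ+δ)sin(φ−β) / (sin(α−δ)sin(α+β))})²].
With α = 84.6°, φ = 22.0°, δ = 13.8°, β = 15.0°: K_a = 0.6020.

0.602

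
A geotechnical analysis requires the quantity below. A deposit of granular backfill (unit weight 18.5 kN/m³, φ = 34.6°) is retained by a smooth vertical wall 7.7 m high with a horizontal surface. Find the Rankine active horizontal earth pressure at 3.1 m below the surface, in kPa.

15.8 kPa

K_a = (1 − sin φ)/(1 + sin φ) = 0.2756.
σ_h = K_a γ z = 0.2756 × 18.5 × 3.1 = 15.81 kPa.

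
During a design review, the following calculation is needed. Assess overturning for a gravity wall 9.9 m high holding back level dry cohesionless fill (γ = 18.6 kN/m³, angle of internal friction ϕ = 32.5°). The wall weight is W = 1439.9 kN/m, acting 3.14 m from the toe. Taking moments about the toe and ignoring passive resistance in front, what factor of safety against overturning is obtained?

K_a = tan²(45° − 32.5°/2) = 0.3010.
P_a = ½K_aγH² = 0.5×0.3010×18.6×9.9² = 274.3 kN/m, acting at H/3 = 3.300 m above the base.
Overturning moment M_o = P_a × H/3 = 274.3 × 3.300 = 905.3.
Resisting moment M_r = W × 3.14 = 1439.9 × 3.14 = 4521.
FS_overturning = M_r/M_o = 4521/905.3 = 4.994.

4.99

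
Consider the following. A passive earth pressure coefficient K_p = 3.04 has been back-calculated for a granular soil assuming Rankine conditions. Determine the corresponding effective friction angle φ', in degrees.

K_p = (1+sin φ)/(1−sin φ) ⇒ sin φ = (K_p − 1)/(K_p + 1) = 0.5050.
φ = arcsin(0.5050) = 30.33°.

30.3°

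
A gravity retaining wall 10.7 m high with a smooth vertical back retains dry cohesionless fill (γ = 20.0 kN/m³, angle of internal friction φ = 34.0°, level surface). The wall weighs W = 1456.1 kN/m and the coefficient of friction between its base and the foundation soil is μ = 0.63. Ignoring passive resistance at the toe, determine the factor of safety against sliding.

K_a = tan²(45° − 34.0°/2) = 0.2827.
P_a = ½K_aγH² = 0.5×0.2827×20.0×10.7² = 323.7 kN/m, acting at H/3 = 3.567 m above the base.
FS_sliding = μW / P_a = 0.63×1456.1 / 323.7 = 2.834.

2.83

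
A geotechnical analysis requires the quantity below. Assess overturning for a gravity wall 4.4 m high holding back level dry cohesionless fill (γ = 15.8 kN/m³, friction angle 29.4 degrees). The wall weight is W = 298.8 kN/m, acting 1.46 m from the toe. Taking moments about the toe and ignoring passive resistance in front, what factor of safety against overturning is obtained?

5.70

K_a = tan²(45° − 29.4°/2) = 0.3415.
P_a = ½K_aγH² = 0.5×0.3415×15.8×4.4² = 52.23 kN/m, acting at H/3 = 1.467 m above the base.
Overturning moment M_o = P_a × H/3 = 52.23 × 1.467 = 76.60.
Resisting moment M_r = W × 1.46 = 298.8 × 1.46 = 436.2.
FS_overturning = M_r/M_o = 436.2/76.60 = 5.695.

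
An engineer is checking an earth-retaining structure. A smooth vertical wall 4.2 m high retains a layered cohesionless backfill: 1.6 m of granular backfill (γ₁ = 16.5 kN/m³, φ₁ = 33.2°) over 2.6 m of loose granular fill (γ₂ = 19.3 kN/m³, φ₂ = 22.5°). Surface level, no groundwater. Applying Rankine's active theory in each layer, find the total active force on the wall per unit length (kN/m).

K_a1 = tan²(45°−33.2°/2) = 0.2924; K_a2 = tan²(45°−22.5°/2) = 0.4465.
Layer 1: σ at base = K_a1 γ₁ h₁ = 7.718 kPa; P₁ = ½×7.718×1.6 = 6.175.
Layer 2: σ_v at top = γ₁h₁ = 26.40; σ_h top = K_a2×26.40 = 11.79; σ_h base = K_a2×(26.40+19.3×2.6) = 34.19.
P₂ = ½(11.79+34.19)×2.6 = 59.77. Total P_a = 6.175+59.77 = 65.94 kN/m.

65.9 kN/m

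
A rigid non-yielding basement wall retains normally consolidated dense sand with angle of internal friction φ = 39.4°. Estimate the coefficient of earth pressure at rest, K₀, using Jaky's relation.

K₀ = 1 − sin φ' = 1 − sin 39.4° = 0.3653.

0.365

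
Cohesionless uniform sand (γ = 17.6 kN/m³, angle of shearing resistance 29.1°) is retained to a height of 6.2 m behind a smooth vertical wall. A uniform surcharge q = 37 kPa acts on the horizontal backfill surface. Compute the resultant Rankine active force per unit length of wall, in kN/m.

K_a = tan²(45° − φ/2) = 0.3456.
Soil triangle: ½ K_a γ H² = 0.5×0.3456×17.6×6.2² = 116.9 kN/m.
Surcharge rectangle: K_a q H = 0.3456×37×6.2 = 79.28 kN/m.
Total = 116.9 + 79.28 = 196.2 kN/m.

196 kN/m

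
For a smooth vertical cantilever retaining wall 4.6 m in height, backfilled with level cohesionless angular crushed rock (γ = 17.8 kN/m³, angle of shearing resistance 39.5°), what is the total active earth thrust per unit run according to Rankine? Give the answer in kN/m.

41.9 kN/m

K_a = tan²(45° − φ/2) = 0.2224.
P_a = ½ K_a γ H² = 0.5 × 0.2224 × 17.8 × 4.6² = 41.89 kN/m.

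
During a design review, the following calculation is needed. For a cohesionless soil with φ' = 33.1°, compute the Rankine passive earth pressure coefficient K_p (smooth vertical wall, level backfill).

3.41

K_p = (1 + sin φ)/(1 − sin φ) = tan²(45° + 33.1°/2) = 3.406.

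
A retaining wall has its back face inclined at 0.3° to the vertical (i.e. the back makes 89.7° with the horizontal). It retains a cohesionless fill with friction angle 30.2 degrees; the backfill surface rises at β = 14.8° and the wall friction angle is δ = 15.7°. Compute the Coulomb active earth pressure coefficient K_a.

K_a = sin²(α+φ) / [sin²α · sin(α−δ) · (1 + √{sin(φ+δ)sin(φ−β) / (sin(α−δ)sin(α+β))})²].
With α = 89.7°, φ = 30.2°, δ = 15.7°, β = 14.8°: K_a = 0.3705.

0.370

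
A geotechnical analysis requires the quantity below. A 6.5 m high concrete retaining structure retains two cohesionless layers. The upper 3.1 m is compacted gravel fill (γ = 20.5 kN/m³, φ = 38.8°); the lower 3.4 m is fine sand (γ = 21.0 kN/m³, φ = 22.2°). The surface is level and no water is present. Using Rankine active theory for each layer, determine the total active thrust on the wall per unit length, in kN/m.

175 kN/m

K_a1 = tan²(45°−38.8°/2) = 0.2296; K_a2 = tan²(45°−22.2°/2) = 0.4515.
Layer 1: σ at base = K_a1 γ₁ h₁ = 14.59 kPa; P₁ = ½×14.59×3.1 = 22.61.
Layer 2: σ_v at top = γ₁h₁ = 63.55; σ_h top = K_a2×63.55 = 28.70; σ_h base = K_a2×(63.55+21.0×3.4) = 60.94.
P₂ = ½(28.70+60.94)×3.4 = 152.4. Total P_a = 22.61+152.4 = 175.0 kN/m.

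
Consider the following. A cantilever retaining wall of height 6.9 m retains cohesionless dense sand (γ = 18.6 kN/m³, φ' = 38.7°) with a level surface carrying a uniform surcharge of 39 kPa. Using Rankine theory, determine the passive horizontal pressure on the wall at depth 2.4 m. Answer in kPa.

K_p = (1 + sin φ)/(1 − sin φ) = 4.337.
σ_v = γz + q = 18.6 × 2.4 + 39 = 83.64 kPa.
σ_h = K_p σ_v = 4.337 × 83.64 = 362.7 kPa.

363 kPa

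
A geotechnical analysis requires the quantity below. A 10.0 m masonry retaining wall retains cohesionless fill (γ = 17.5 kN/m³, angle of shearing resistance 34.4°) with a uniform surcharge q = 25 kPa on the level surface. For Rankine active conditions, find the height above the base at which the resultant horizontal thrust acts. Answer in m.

K_a = 0.2780.
Triangular part P₁ = ½K_aγH² = 243.2 at H/3 = 3.333 m; rectangular part P₂ = K_a q H = 69.50 at H/2 = 5.000 m.
ȳ = (P₁·3.333 + P₂·5.000)/(P₁+P₂) = 3.704 m.

3.70 m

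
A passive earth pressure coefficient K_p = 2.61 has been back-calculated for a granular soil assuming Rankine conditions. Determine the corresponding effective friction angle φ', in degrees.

26.5°

K_p = (1+sin φ)/(1−sin φ) ⇒ sin φ = (K_p − 1)/(K_p + 1) = 0.4460.
φ = arcsin(0.4460) = 26.49°.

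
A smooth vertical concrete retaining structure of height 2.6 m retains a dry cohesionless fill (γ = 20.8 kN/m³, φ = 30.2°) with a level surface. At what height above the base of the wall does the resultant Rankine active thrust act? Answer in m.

0.867 m

K_a = 0.3307.
The pressure distribution is triangular, so the resultant acts at H/3 above the base = 2.6/3 = 0.8667 m.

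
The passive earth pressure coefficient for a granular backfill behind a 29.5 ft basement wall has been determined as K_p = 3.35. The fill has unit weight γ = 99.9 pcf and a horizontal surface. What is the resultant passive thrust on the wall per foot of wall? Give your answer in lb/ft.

146000 lb/ft

P = ½ K_p γ H² = 0.5 × 3.35 × 99.9 × 29.5² = 145600 lb/ft.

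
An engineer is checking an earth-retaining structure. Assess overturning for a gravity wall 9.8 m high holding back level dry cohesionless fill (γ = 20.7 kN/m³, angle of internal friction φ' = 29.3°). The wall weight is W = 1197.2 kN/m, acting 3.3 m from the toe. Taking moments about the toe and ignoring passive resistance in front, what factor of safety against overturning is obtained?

K_a = tan²(45° − 29.3°/2) = 0.3428.
P_a = ½K_aγH² = 0.5×0.3428×20.7×9.8² = 340.8 kN/m, acting at H/3 = 3.267 m above the base.
Overturning moment M_o = P_a × H/3 = 340.8 × 3.267 = 1113.
Resisting moment M_r = W × 3.3 = 1197.2 × 3.3 = 3951.
FS_overturning = M_r/M_o = 3951/1113 = 3.549.

3.55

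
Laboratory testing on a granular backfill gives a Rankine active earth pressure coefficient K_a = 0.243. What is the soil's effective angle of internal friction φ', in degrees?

K_a = tan²(45° − φ/2) ⇒ 45° − φ/2 = arctan(√0.243) = 26.24°.
φ = 2(45° − 26.24°) = 37.52°.

37.5°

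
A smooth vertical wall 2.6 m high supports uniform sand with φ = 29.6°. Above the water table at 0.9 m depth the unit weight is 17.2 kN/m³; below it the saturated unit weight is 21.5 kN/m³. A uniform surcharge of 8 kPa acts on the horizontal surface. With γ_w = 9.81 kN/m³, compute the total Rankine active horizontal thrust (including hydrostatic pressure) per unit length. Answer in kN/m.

38.2 kN/m

K_a = tan²(45° − φ/2) = 0.3387.
γ' = 21.5 − 9.81 = 11.69 kN/m³. h₂ = H − d_w = 1.7 m.
σ'_h: at surface K_a·q = 2.710; at WT K_a(q+γd_w) = 7.954; at base K_a(q+γd_w+γ'h₂) = 14.69 kPa.
P₁ = ½(2.710+7.954)×0.9 = 4.799; P₂ = ½(7.954+14.69)×1.7 = 19.24; P_w = ½γ_w h₂² = 14.18.
Total = 4.799+19.24+14.18 = 38.22 kN/m.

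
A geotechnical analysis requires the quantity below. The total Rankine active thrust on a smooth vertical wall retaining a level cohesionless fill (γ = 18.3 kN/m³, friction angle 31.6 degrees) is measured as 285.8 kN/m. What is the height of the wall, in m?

K_a = 0.3123. P_a = ½ K_a γ H² ⇒ H = √(2P_a/(K_a γ)).
H = √(2×285.8/(0.3123×18.3)) = 10.00 m.

10.0 m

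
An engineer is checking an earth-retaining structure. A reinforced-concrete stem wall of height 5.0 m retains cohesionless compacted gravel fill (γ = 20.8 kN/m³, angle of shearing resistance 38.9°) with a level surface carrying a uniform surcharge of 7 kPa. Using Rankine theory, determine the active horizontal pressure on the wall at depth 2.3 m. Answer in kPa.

12.5 kPa

K_a = (1 − sin φ)/(1 + sin φ) = 0.2285.
σ_v = γz + q = 20.8 × 2.3 + 7 = 54.84 kPa.
σ_h = K_a σ_v = 0.2285 × 54.84 = 12.53 kPa.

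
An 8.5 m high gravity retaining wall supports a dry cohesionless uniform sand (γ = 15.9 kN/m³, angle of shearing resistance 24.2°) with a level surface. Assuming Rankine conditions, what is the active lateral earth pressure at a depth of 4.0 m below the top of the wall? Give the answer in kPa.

26.6 kPa

K_a = (1 − sin φ)/(1 + sin φ) = 0.4185.
σ_h = K_a γ z = 0.4185 × 15.9 × 4.0 = 26.62 kPa.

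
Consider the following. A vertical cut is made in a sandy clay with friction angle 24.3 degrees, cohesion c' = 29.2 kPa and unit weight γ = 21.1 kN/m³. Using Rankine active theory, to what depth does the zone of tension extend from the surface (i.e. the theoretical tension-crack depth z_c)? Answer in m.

K_a = tan²(45° − 24.3°/2) = 0.4169; √K_a = 0.6457.
The active pressure is zero where K_a γ z = 2c√K_a, so z_c = 2c/(γ√K_a) = 2×29.2/(21.1×0.6457) = 4.287 m.

4.29 m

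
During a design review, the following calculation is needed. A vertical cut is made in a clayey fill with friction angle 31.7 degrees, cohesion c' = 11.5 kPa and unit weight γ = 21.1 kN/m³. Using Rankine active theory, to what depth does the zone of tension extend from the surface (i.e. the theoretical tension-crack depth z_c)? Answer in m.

1.95 m

K_a = tan²(45° − 31.7°/2) = 0.3111; √K_a = 0.5577.
The active pressure is zero where K_a γ z = 2c√K_a, so z_c = 2c/(γ√K_a) = 2×11.5/(21.1×0.5577) = 1.954 m.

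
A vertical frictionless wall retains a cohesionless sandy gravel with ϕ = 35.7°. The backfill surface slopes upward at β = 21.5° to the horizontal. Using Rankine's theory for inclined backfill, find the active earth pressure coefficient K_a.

K_a = cos β · (cos β − √(cos²β − cos²φ)) / (cos β + √(cos²β − cos²φ)).
cos β = 0.9304, cos φ = 0.8121, √(cos²β − cos²φ) = 0.4541.
K_a = 0.9304 × (0.9304 − 0.4541)/(0.9304 + 0.4541) = 0.3201.

0.320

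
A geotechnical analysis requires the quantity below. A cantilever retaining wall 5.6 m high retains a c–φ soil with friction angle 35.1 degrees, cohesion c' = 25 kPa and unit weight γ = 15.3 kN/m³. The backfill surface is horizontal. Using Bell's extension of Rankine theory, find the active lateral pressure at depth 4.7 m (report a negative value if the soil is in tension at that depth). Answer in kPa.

-6.57 kPa

K_a = (1 − sin φ)/(1 + sin φ) = 0.2698.
σ_a = K_a γ z − 2c√K_a = 0.2698×15.3×4.7 − 2×25×0.5195 = -6.569 kPa.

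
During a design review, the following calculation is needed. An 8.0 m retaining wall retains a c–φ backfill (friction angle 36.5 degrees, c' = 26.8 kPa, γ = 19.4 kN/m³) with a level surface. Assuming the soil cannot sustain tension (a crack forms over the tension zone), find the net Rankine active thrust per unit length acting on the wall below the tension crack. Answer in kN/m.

15.6 kN/m

K_a = 0.2541; √K_a = 0.5040.
Tension-crack depth z_c = 2c/(γ√K_a) = 2×26.8/(19.4×0.5040) = 5.481 m.
σ_a at base = K_a γ H − 2c√K_a = 0.2541×19.4×8.0 − 2×26.8×0.5040 = 12.41 kPa.
P_a = ½ × 12.41 × (H − z_c) = 0.5×12.41×2.519 = 15.63 kN/m.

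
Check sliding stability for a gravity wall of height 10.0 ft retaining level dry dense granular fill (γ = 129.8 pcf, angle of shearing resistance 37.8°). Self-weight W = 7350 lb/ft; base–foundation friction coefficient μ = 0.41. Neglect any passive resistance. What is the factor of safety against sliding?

K_a = tan²(45° − 37.8°/2) = 0.2400.
P_a = ½K_aγH² = 0.5×0.2400×129.8×10.0² = 1558 lb/ft, acting at H/3 = 3.333 ft above the base.
FS_sliding = μW / P_a = 0.41×7350 / 1558 = 1.935.

1.93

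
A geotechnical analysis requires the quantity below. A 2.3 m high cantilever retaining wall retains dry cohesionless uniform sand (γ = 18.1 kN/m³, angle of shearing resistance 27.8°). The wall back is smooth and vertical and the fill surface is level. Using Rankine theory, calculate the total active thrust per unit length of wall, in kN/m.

K_a = tan²(45° − φ/2) = 0.3639.
P_a = ½ K_a γ H² = 0.5 × 0.3639 × 18.1 × 2.3² = 17.42 kN/m.

17.4 kN/m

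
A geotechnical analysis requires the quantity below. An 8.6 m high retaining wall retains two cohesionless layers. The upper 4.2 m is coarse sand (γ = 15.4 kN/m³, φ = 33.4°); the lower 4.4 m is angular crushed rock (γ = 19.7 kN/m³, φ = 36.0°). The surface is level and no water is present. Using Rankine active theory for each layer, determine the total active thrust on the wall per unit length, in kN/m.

163 kN/m

K_a1 = tan²(45°−33.4°/2) = 0.2899; K_a2 = tan²(45°−36.0°/2) = 0.2596.
Layer 1: σ at base = K_a1 γ₁ h₁ = 18.75 kPa; P₁ = ½×18.75×4.2 = 39.38.
Layer 2: σ_v at top = γ₁h₁ = 64.68; σ_h top = K_a2×64.68 = 16.79; σ_h base = K_a2×(64.68+19.7×4.4) = 39.30.
P₂ = ½(16.79+39.30)×4.4 = 123.4. Total P_a = 39.38+123.4 = 162.8 kN/m.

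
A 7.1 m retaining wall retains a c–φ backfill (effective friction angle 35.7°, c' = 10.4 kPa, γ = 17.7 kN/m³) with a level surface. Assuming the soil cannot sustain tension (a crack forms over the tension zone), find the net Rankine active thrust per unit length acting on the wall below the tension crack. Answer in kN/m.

53.8 kN/m

K_a = 0.2630; √K_a = 0.5128.
Tension-crack depth z_c = 2c/(γ√K_a) = 2×10.4/(17.7×0.5128) = 2.291 m.
σ_a at base = K_a γ H − 2c√K_a = 0.2630×17.7×7.1 − 2×10.4×0.5128 = 22.38 kPa.
P_a = ½ × 22.38 × (H − z_c) = 0.5×22.38×4.809 = 53.82 kN/m.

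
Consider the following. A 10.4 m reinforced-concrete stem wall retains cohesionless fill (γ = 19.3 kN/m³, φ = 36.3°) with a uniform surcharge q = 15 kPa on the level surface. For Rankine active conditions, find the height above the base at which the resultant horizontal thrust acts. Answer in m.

3.69 m

K_a = 0.2563.
Triangular part P₁ = ½K_aγH² = 267.5 at H/3 = 3.467 m; rectangular part P₂ = K_a q H = 39.98 at H/2 = 5.200 m.
ȳ = (P₁·3.467 + P₂·5.200)/(P₁+P₂) = 3.692 m.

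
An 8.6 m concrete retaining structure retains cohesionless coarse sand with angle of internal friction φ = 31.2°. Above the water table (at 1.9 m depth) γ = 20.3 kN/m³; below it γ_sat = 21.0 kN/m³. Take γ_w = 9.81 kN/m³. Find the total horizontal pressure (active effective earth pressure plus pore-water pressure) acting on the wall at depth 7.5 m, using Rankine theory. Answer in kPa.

K_a = (1 − sin φ)/(1 + sin φ) = 0.3175.
γ' = 21.0 − 9.81 = 11.19 kN/m³.
Effective vertical stress at 7.5 m: σ'_v = 20.3×1.9 + 11.19×5.60 = 101.2 kPa.
σ'_h = K_a σ'_v = 0.3175 × 101.2 = 32.14 kPa; u = γ_w × 5.60 = 54.94 kPa.
Total σ_h = 32.14 + 54.94 = 87.08 kPa.

87.1 kPa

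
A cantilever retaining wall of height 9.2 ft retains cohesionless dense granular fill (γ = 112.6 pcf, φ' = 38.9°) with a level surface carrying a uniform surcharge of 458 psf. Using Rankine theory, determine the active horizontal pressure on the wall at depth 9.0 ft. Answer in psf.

336 psf

K_a = (1 − sin φ)/(1 + sin φ) = 0.2285.
σ_v = γz + q = 112.6 × 9.0 + 458 = 1471 psf.
σ_h = K_a σ_v = 0.2285 × 1471 = 336.3 psf.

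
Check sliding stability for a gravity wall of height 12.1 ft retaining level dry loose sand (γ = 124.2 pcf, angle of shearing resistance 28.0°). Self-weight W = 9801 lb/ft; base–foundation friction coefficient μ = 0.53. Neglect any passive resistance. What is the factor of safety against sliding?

1.58

K_a = tan²(45° − 28.0°/2) = 0.3610.
P_a = ½K_aγH² = 0.5×0.3610×124.2×12.1² = 3283 lb/ft, acting at H/3 = 4.033 ft above the base.
FS_sliding = μW / P_a = 0.53×9801 / 3283 = 1.582.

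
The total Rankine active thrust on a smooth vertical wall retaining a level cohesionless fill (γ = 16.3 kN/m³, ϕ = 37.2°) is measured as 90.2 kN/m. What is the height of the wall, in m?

K_a = 0.2464. P_a = ½ K_a γ H² ⇒ H = √(2P_a/(K_a γ)).
H = √(2×90.2/(0.2464×16.3)) = 6.702 m.

6.70 m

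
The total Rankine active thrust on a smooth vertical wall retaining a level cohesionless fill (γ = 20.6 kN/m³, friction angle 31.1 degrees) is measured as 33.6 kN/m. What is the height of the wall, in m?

K_a = 0.3188. P_a = ½ K_a γ H² ⇒ H = √(2P_a/(K_a γ)).
H = √(2×33.6/(0.3188×20.6)) = 3.199 m.

3.20 m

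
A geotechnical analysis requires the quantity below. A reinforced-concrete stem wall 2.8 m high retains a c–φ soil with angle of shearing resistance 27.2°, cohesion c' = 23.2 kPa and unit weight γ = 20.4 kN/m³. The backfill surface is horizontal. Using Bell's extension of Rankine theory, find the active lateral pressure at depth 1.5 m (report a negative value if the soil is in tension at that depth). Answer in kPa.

K_a = (1 − sin φ)/(1 + sin φ) = 0.3726.
σ_a = K_a γ z − 2c√K_a = 0.3726×20.4×1.5 − 2×23.2×0.6104 = -16.92 kPa.

-16.9 kPa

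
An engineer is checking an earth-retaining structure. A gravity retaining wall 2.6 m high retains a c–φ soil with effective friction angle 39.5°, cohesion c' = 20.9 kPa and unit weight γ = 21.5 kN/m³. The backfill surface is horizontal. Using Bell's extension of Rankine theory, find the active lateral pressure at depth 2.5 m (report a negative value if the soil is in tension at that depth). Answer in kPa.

K_a = (1 − sin φ)/(1 + sin φ) = 0.2224.
σ_a = K_a γ z − 2c√K_a = 0.2224×21.5×2.5 − 2×20.9×0.4716 = -7.758 kPa.

-7.76 kPa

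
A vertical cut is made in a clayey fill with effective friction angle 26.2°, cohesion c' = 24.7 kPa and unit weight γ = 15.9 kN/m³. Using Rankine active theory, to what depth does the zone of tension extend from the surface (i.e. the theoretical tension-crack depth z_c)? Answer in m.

4.99 m

K_a = tan²(45° − 26.2°/2) = 0.3874; √K_a = 0.6224.
The active pressure is zero where K_a γ z = 2c√K_a, so z_c = 2c/(γ√K_a) = 2×24.7/(15.9×0.6224) = 4.991 m.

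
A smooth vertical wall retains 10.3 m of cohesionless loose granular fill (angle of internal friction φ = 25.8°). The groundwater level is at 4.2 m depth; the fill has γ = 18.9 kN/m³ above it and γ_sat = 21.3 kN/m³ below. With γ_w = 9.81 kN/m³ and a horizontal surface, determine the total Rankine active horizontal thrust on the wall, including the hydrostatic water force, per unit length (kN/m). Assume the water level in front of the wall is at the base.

523 kN/m

K_a = tan²(45° − φ/2) = 0.3935.
γ' = 21.3 − 9.81 = 11.49 kN/m³. Depth below WT = 6.1 m.
σ'_h at WT = K_a γ d_w = 31.24 kPa; at base = 31.24 + K_a γ' × 6.1 = 58.82 kPa.
P₁ (0–4.2 m) = ½×31.24×4.2 = 65.60. P₂ (4.2–10.3 m) = ½(31.24+58.82)×6.1 = 274.7.
P_w = ½ γ_w h₂² = 0.5×9.81×6.1² = 182.5. Total = 65.60+274.7+182.5 = 522.8 kN/m.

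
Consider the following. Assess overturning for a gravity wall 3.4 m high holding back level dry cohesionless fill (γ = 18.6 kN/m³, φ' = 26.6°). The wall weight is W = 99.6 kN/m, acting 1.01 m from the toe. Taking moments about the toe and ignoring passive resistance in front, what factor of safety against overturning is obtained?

2.16

K_a = tan²(45° − 26.6°/2) = 0.3814.
P_a = ½K_aγH² = 0.5×0.3814×18.6×3.4² = 41.01 kN/m, acting at H/3 = 1.133 m above the base.
Overturning moment M_o = P_a × H/3 = 41.01 × 1.133 = 46.48.
Resisting moment M_r = W × 1.01 = 99.6 × 1.01 = 100.6.
FS_overturning = M_r/M_o = 100.6/46.48 = 2.164.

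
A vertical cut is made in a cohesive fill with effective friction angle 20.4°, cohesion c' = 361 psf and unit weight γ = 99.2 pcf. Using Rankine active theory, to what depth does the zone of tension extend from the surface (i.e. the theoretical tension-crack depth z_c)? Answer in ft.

10.5 ft

K_a = tan²(45° − 20.4°/2) = 0.4831; √K_a = 0.6950.
The active pressure is zero where K_a γ z = 2c√K_a, so z_c = 2c/(γ√K_a) = 2×361/(99.2×0.6950) = 10.47 ft.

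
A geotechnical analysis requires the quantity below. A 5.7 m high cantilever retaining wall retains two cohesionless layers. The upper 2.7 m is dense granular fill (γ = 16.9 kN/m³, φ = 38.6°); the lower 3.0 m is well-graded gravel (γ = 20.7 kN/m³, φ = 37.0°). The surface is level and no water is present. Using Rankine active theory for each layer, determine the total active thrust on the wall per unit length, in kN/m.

71.5 kN/m

K_a1 = tan²(45°−38.6°/2) = 0.2316; K_a2 = tan²(45°−37.0°/2) = 0.2486.
Layer 1: σ at base = K_a1 γ₁ h₁ = 10.57 kPa; P₁ = ½×10.57×2.7 = 14.27.
Layer 2: σ_v at top = γ₁h₁ = 45.63; σ_h top = K_a2×45.63 = 11.34; σ_h base = K_a2×(45.63+20.7×3.0) = 26.78.
P₂ = ½(11.34+26.78)×3.0 = 57.18. Total P_a = 14.27+57.18 = 71.45 kN/m.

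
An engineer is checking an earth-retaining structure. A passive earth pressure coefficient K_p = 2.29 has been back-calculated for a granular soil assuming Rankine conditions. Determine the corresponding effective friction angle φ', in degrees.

K_p = (1+sin φ)/(1−sin φ) ⇒ sin φ = (K_p − 1)/(K_p + 1) = 0.3921.
φ = arcsin(0.3921) = 23.09°.

23.1°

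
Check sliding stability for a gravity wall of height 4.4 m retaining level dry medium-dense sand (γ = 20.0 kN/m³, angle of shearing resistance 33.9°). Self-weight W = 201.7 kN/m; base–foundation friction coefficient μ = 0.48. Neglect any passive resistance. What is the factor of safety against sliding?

1.76

K_a = tan²(45° − 33.9°/2) = 0.2839.
P_a = ½K_aγH² = 0.5×0.2839×20.0×4.4² = 54.96 kN/m, acting at H/3 = 1.467 m above the base.
FS_sliding = μW / P_a = 0.48×201.7 / 54.96 = 1.761.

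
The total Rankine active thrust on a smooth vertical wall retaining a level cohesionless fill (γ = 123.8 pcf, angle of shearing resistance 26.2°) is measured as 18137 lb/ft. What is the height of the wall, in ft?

27.5 ft

K_a = 0.3874. P_a = ½ K_a γ H² ⇒ H = √(2P_a/(K_a γ)).
H = √(2×18137/(0.3874×123.8)) = 27.50 ft.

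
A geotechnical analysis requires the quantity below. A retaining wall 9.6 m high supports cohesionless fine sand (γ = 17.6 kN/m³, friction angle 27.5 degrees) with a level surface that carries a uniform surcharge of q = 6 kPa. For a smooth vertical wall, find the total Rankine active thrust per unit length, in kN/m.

320 kN/m

K_a = tan²(45° − φ/2) = 0.3682.
Soil triangle: ½ K_a γ H² = 0.5×0.3682×17.6×9.6² = 298.6 kN/m.
Surcharge rectangle: K_a q H = 0.3682×6×9.6 = 21.21 kN/m.
Total = 298.6 + 21.21 = 319.8 kN/m.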